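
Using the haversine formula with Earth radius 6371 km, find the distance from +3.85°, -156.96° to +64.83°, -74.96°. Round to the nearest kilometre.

9242 km

Δλ = -74.96 − -156.96 = 82.00°.
Δφ = 64.83 − 3.85 = 60.98°.
a = sin²(Δφ/2) + cos φ₁ · cos φ₂ · sin²(Δλ/2) = 0.440087.
c = 2·atan2(√a, √(1−a)) = 1.45068 rad → d = 6371·c ≈ 9242.29 km.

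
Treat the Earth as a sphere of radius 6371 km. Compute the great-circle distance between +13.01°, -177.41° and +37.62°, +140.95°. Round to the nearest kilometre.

4940 km

Δλ = 140.95 − -177.41 = 318.36°; wrapped into (−180°, 180°]: -41.64°.
Δφ = 37.62 − 13.01 = 24.61°.
a = sin²(Δφ/2) + cos φ₁ · cos φ₂ · sin²(Δλ/2) = 0.142915.
c = 2·atan2(√a, √(1−a)) = 0.77536 rad → d = 6371·c ≈ 4939.81 km.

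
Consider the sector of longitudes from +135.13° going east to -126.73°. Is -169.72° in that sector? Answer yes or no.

Yes

Band width going east from +135.13° to -126.73°: ((-126.73 − 135.13) mod 360) = 98.14°.
Offset of -169.72° east of the west edge: ((-169.72 − 135.13) mod 360) = 55.15°.
55.15° ≤ 98.14° ⇒ inside.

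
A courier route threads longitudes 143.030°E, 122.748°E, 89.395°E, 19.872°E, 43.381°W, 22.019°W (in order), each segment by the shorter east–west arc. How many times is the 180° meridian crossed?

Leg 1: +143.030° → +122.748°, shortest Δλ = -20.282° (west) — does not cross 180°.
Leg 2: +122.748° → +89.395°, shortest Δλ = -33.353° (west) — does not cross 180°.
Leg 3: +89.395° → +19.872°, shortest Δλ = -69.523° (west) — does not cross 180°.
Leg 4: +19.872° → -43.381°, shortest Δλ = -63.253° (west) — does not cross 180°.
Leg 5: -43.381° → -22.019°, shortest Δλ = 21.362° (east) — does not cross 180°.
Total crossings: 0.

0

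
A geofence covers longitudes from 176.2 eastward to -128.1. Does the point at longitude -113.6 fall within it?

Band width going east from +176.2° to -128.1°: ((-128.1 − 176.2) mod 360) = 55.7°.
Offset of -113.6° east of the west edge: ((-113.6 − 176.2) mod 360) = 70.2°.
70.2° > 55.7° ⇒ outside.

No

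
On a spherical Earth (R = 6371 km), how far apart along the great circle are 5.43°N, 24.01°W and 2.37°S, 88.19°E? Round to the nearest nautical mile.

Δλ = 88.19 − -24.01 = 112.20°.
Δφ = -2.37 − 5.43 = -7.80°.
a = sin²(Δφ/2) + cos φ₁ · cos φ₂ · sin²(Δλ/2) = 0.689868.
c = 2·atan2(√a, √(1−a)) = 1.96031 rad → d = 6371·c ≈ 12489.12 km ≈ 6743.59 nmi.

6744 nmi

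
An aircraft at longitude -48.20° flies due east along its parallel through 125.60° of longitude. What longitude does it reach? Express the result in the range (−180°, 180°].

+77.40°

Start at -48.20°; shift +125.60° → +77.40°.
+77.40° already lies in (−180°, 180°].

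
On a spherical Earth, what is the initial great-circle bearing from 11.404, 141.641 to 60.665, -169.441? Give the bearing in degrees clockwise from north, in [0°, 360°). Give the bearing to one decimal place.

25.0°

Δλ = -169.441 − 141.641 = -311.082°; wrapped into (−180°, 180°]: 48.918°.
θ = atan2( sin Δλ · cos φ₂ , cos φ₁ · sin φ₂ − sin φ₁ · cos φ₂ · cos Δλ )
  = atan2(0.36928, 0.79090) = 25.029° → normalised to [0°, 360°): 25.029°.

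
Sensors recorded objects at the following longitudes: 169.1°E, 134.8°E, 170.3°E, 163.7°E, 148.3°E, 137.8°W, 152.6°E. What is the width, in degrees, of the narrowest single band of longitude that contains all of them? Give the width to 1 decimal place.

Sort the longitudes: -137.8°, +134.8°, +148.3°, +152.6°, +163.7°, +169.1°, +170.3°.
Eastward gaps between consecutive values (wrapping around): 272.6°, 13.5°, 4.3°, 11.1°, 5.4°, 1.2°, 51.9°.
Largest gap = 272.6° ⇒ minimal covering band is its complement: 360° − 272.6° = 87.4°.
Band runs from +134.8° eastward to -137.8°, crossing the antimeridian.

87.4°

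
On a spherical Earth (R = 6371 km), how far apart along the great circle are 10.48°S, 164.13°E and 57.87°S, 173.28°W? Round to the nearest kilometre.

Δλ = -173.28 − 164.13 = -337.41°; wrapped into (−180°, 180°]: 22.59°.
Δφ = -57.87 − -10.48 = -47.39°.
a = sin²(Δφ/2) + cos φ₁ · cos φ₂ · sin²(Δλ/2) = 0.181560.
c = 2·atan2(√a, √(1−a)) = 0.88035 rad → d = 6371·c ≈ 5608.71 km.

5609 km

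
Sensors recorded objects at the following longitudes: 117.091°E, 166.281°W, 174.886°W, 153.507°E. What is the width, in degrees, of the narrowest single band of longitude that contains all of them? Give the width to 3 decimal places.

76.628°

Sort the longitudes: -174.886°, -166.281°, +117.091°, +153.507°.
Eastward gaps between consecutive values (wrapping around): 8.605°, 283.372°, 36.416°, 31.607°.
Largest gap = 283.372° ⇒ minimal covering band is its complement: 360° − 283.372° = 76.628°.
Band runs from +117.091° eastward to -166.281°, crossing the antimeridian.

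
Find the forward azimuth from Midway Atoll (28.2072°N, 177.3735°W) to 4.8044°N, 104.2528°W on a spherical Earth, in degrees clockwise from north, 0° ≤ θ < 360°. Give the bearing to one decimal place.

93.8°

Δλ = -104.2528 − -177.3735 = 73.1207°.
θ = atan2( sin Δλ · cos φ₂ , cos φ₁ · sin φ₂ − sin φ₁ · cos φ₂ · cos Δλ )
  = atan2(0.95356, -0.06295) = 93.777° → normalised to [0°, 360°): 93.777°.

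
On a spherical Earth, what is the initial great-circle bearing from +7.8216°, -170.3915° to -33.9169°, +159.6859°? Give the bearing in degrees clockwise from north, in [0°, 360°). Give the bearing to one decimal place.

Δλ = 159.6859 − -170.3915 = 330.0774°; wrapped into (−180°, 180°]: -29.9226°.
θ = atan2( sin Δλ · cos φ₂ , cos φ₁ · sin φ₂ − sin φ₁ · cos φ₂ · cos Δλ )
  = atan2(-0.41395, -0.65068) = -147.536° → normalised to [0°, 360°): 212.464°.

212.5°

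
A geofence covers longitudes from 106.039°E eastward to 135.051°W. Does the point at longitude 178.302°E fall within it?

Band width going east from +106.039° to -135.051°: ((-135.051 − 106.039) mod 360) = 118.910°.
Offset of +178.302° east of the west edge: ((178.302 − 106.039) mod 360) = 72.263°.
72.263° ≤ 118.910° ⇒ inside.

Yes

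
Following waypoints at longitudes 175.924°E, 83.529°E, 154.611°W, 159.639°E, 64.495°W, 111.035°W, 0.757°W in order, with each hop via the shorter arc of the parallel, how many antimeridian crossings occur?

Leg 1: +175.924° → +83.529°, shortest Δλ = -92.395° (west) — does not cross 180°.
Leg 2: +83.529° → -154.611°, shortest Δλ = 121.86° (east) — crosses 180°.
Leg 3: -154.611° → +159.639°, shortest Δλ = -45.75° (west) — crosses 180°.
Leg 4: +159.639° → -64.495°, shortest Δλ = 135.866° (east) — crosses 180°.
Leg 5: -64.495° → -111.035°, shortest Δλ = -46.54° (west) — does not cross 180°.
Leg 6: -111.035° → -0.757°, shortest Δλ = 110.278° (east) — does not cross 180°.
Total crossings: 3.

3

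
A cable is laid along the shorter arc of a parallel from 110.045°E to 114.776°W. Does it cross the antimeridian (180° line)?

Naïve |-114.776 − 110.045| = 224.821° > 180°, so the shorter arc goes the other way round — across 180°.
Signed shortest Δλ = ((-114.776 − 110.045 + 180) mod 360) − 180 = 135.179°.
Going east by 135.179° from +110.045° passes through 180° before reaching -114.776°.

Yes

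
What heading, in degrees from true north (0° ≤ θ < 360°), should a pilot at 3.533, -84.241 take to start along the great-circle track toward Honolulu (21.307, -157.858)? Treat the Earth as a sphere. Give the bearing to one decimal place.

Δλ = -157.858 − -84.241 = -73.617°.
θ = atan2( sin Δλ · cos φ₂ , cos φ₁ · sin φ₂ − sin φ₁ · cos φ₂ · cos Δλ )
  = atan2(-0.89382, 0.34648) = -68.812° → normalised to [0°, 360°): 291.188°.

291.2°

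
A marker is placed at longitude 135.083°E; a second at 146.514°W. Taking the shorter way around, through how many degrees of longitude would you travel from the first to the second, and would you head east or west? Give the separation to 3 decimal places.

78.403° east

Raw difference: -146.514 − 135.083 = -281.597°.
Normalise into (−180°, 180°]: -281.597° + 360° = 78.403°.
Positive ⇒ the second point lies to the east; separation 78.403°.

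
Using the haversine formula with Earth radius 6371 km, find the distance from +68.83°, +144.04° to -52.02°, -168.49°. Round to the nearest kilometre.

13987 km

Δλ = -168.49 − 144.04 = -312.53°; wrapped into (−180°, 180°]: 47.47°.
Δφ = -52.02 − 68.83 = -120.85°.
a = sin²(Δφ/2) + cos φ₁ · cos φ₂ · sin²(Δλ/2) = 0.792401.
c = 2·atan2(√a, √(1−a)) = 2.19543 rad → d = 6371·c ≈ 13987.11 km.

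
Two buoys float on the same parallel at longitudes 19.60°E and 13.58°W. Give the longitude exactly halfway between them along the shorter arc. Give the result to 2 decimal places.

3.01°E

Signed shortest Δλ from +19.60° to -13.58° is -33.18°.
Midpoint longitude = +19.60° + (-33.18°)/2 = +19.60° − 16.59° = +3.01°.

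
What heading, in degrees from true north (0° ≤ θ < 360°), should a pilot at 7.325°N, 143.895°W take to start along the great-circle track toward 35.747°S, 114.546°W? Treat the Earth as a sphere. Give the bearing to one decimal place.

Δλ = -114.546 − -143.895 = 29.349°.
θ = atan2( sin Δλ · cos φ₂ , cos φ₁ · sin φ₂ − sin φ₁ · cos φ₂ · cos Δλ )
  = atan2(0.39779, -0.66964) = 149.288° → normalised to [0°, 360°): 149.288°.

149.3°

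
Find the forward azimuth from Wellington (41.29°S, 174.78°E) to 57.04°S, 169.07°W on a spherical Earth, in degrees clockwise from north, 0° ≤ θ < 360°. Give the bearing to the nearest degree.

Δλ = -169.07 − 174.78 = -343.85°; wrapped into (−180°, 180°]: 16.15°.
θ = atan2( sin Δλ · cos φ₂ , cos φ₁ · sin φ₂ − sin φ₁ · cos φ₂ · cos Δλ )
  = atan2(0.15133, -0.28561) = 152.083° → normalised to [0°, 360°): 152.083°.

152°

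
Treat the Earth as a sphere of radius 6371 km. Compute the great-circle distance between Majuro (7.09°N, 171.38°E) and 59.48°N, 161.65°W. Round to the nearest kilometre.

Δλ = -161.65 − 171.38 = -333.03°; wrapped into (−180°, 180°]: 26.97°.
Δφ = 59.48 − 7.09 = 52.39°.
a = sin²(Δφ/2) + cos φ₁ · cos φ₂ · sin²(Δλ/2) = 0.222262.
c = 2·atan2(√a, √(1−a)) = 0.98186 rad → d = 6371·c ≈ 6255.44 km.

6255 km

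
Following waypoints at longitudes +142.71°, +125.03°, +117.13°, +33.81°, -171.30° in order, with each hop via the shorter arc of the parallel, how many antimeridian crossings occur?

Leg 1: +142.71° → +125.03°, shortest Δλ = -17.68° (west) — does not cross 180°.
Leg 2: +125.03° → +117.13°, shortest Δλ = -7.9° (west) — does not cross 180°.
Leg 3: +117.13° → +33.81°, shortest Δλ = -83.32° (west) — does not cross 180°.
Leg 4: +33.81° → -171.30°, shortest Δλ = 154.89° (east) — crosses 180°.
Total crossings: 1.

1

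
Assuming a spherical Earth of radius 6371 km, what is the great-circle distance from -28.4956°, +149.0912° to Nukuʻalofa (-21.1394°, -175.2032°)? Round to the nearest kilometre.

Δλ = -175.2032 − 149.0912 = -324.2944°; wrapped into (−180°, 180°]: 35.7056°.
Δφ = -21.1394 − -28.4956 = 7.3562°.
a = sin²(Δφ/2) + cos φ₁ · cos φ₂ · sin²(Δλ/2) = 0.081157.
c = 2·atan2(√a, √(1−a)) = 0.57777 rad → d = 6371·c ≈ 3680.94 km.

3681 km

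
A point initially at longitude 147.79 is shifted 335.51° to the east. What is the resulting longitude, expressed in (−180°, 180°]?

Start at +147.79°; shift +335.51° → +483.30°.
+483.30° lies outside (−180°, 180°]; subtract 360° → +123.30°.

+123.30°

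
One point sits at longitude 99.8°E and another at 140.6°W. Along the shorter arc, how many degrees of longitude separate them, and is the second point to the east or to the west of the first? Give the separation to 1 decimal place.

119.6° east

Raw difference: -140.6 − 99.8 = -240.4°.
Normalise into (−180°, 180°]: -240.4° + 360° = 119.6°.
Positive ⇒ the second point lies to the east; separation 119.6°.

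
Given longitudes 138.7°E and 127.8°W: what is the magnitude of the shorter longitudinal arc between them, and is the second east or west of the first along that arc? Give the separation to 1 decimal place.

Raw difference: -127.8 − 138.7 = -266.5°.
Normalise into (−180°, 180°]: -266.5° + 360° = 93.5°.
Positive ⇒ the second point lies to the east; separation 93.5°.

93.5° east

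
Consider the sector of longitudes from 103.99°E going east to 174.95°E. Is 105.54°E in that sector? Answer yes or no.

Band width going east from +103.99° to +174.95°: ((174.95 − 103.99) mod 360) = 70.96°.
Offset of +105.54° east of the west edge: ((105.54 − 103.99) mod 360) = 1.55°.
1.55° ≤ 70.96° ⇒ inside.

Yes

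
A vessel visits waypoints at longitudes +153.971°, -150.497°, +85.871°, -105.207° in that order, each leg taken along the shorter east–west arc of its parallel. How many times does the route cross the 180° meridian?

3

Leg 1: +153.971° → -150.497°, shortest Δλ = 55.532° (east) — crosses 180°.
Leg 2: -150.497° → +85.871°, shortest Δλ = -123.632° (west) — crosses 180°.
Leg 3: +85.871° → -105.207°, shortest Δλ = 168.922° (east) — crosses 180°.
Total crossings: 3.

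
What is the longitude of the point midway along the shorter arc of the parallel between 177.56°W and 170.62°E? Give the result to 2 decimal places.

176.53°E

Signed shortest Δλ from -177.56° to +170.62° is -11.82°.
Midpoint longitude = -177.56° + (-11.82°)/2 = -177.56° − 5.91° = -183.47°.
Normalise into (−180°, 180°]: +176.53°.
(The naïve average (-177.56 + +170.62)/2 = -3.47° is on the wrong side of the globe.)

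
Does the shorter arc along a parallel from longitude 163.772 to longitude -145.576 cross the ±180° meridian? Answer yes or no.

Naïve |-145.576 − 163.772| = 309.348° > 180°, so the shorter arc goes the other way round — across 180°.
Signed shortest Δλ = ((-145.576 − 163.772 + 180) mod 360) − 180 = 50.652°.
Going east by 50.652° from +163.772° passes through 180° before reaching -145.576°.

Yes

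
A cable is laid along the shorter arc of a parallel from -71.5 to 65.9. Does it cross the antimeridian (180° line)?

Signed shortest Δλ = ((65.9 − -71.5 + 180) mod 360) − 180 = 137.4°.
Going east by 137.4° from -71.5° reaches +65.9° without touching 180°.

No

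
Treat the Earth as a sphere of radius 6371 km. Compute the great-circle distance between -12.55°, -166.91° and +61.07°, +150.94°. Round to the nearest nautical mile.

4851 nmi

Δλ = 150.94 − -166.91 = 317.85°; wrapped into (−180°, 180°]: -42.15°.
Δφ = 61.07 − -12.55 = 73.62°.
a = sin²(Δφ/2) + cos φ₁ · cos φ₂ · sin²(Δλ/2) = 0.420052.
c = 2·atan2(√a, √(1−a)) = 1.41021 rad → d = 6371·c ≈ 8984.46 km ≈ 4851.22 nmi.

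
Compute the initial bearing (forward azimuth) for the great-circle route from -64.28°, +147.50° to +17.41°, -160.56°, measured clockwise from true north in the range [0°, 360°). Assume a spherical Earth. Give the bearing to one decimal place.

48.7°

Δλ = -160.56 − 147.50 = -308.06°; wrapped into (−180°, 180°]: 51.94°.
θ = atan2( sin Δλ · cos φ₂ , cos φ₁ · sin φ₂ − sin φ₁ · cos φ₂ · cos Δλ )
  = atan2(0.75129, 0.65981) = 48.709° → normalised to [0°, 360°): 48.709°.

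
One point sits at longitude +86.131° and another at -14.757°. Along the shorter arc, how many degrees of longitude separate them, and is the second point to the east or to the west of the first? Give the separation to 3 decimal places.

100.888° west

Raw difference: -14.757 − 86.131 = -100.888°.
Normalise into (−180°, 180°]: -100.888° stays -100.888°.
Negative ⇒ the second point lies to the west; separation 100.888°.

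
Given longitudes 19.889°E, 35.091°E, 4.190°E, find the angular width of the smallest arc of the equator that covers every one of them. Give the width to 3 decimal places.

Sort the longitudes: +4.190°, +19.889°, +35.091°.
Eastward gaps between consecutive values (wrapping around): 15.699°, 15.202°, 329.099°.
Largest gap = 329.099° ⇒ minimal covering band is its complement: 360° − 329.099° = 30.901°.
Band runs from +4.190° eastward to +35.091°.

30.901°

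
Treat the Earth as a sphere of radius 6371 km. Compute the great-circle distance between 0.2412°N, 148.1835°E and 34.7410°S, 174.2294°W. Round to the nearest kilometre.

5510 km

Δλ = -174.2294 − 148.1835 = -322.4129°; wrapped into (−180°, 180°]: 37.5871°.
Δφ = -34.7410 − 0.2412 = -34.9822°.
a = sin²(Δφ/2) + cos φ₁ · cos φ₂ · sin²(Δλ/2) = 0.175619.
c = 2·atan2(√a, √(1−a)) = 0.86484 rad → d = 6371·c ≈ 5509.90 km.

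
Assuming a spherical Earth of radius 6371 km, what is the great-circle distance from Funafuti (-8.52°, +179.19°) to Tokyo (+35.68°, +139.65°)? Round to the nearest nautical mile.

Δλ = 139.65 − 179.19 = -39.54°.
Δφ = 35.68 − -8.52 = 44.20°.
a = sin²(Δφ/2) + cos φ₁ · cos φ₂ · sin²(Δλ/2) = 0.233453.
c = 2·atan2(√a, √(1−a)) = 1.00854 rad → d = 6371·c ≈ 6425.42 km ≈ 3469.45 nmi.

3469 nmi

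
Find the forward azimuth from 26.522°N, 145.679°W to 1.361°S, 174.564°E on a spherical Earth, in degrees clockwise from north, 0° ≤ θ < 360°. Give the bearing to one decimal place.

Δλ = 174.564 − -145.679 = 320.243°; wrapped into (−180°, 180°]: -39.757°.
θ = atan2( sin Δλ · cos φ₂ , cos φ₁ · sin φ₂ − sin φ₁ · cos φ₂ · cos Δλ )
  = atan2(-0.63935, -0.36444) = -119.684° → normalised to [0°, 360°): 240.316°.

240.3°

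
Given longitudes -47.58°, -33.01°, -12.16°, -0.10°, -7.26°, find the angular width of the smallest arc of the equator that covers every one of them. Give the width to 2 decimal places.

47.48°

Sort the longitudes: -47.58°, -33.01°, -12.16°, -7.26°, -0.10°.
Eastward gaps between consecutive values (wrapping around): 14.57°, 20.85°, 4.90°, 7.16°, 312.52°.
Largest gap = 312.52° ⇒ minimal covering band is its complement: 360° − 312.52° = 47.48°.
Band runs from -47.58° eastward to -0.10°.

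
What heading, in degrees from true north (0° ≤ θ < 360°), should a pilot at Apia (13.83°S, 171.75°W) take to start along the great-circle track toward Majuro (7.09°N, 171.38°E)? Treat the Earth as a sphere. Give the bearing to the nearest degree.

Δλ = 171.38 − -171.75 = 343.13°; wrapped into (−180°, 180°]: -16.87°.
θ = atan2( sin Δλ · cos φ₂ , cos φ₁ · sin φ₂ − sin φ₁ · cos φ₂ · cos Δλ )
  = atan2(-0.28798, 0.34686) = -39.702° → normalised to [0°, 360°): 320.298°.

320°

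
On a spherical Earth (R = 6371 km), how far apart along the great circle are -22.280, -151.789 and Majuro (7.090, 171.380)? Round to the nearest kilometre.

Δλ = 171.380 − -151.789 = 323.169°; wrapped into (−180°, 180°]: -36.831°.
Δφ = 7.090 − -22.280 = 29.370°.
a = sin²(Δφ/2) + cos φ₁ · cos φ₂ · sin²(Δλ/2) = 0.155904.
c = 2·atan2(√a, √(1−a)) = 0.81180 rad → d = 6371·c ≈ 5172.00 km.

5172 km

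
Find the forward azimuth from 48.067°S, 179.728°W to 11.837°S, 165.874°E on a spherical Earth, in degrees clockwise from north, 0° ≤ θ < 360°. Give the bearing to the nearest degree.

337°

Δλ = 165.874 − -179.728 = 345.602°; wrapped into (−180°, 180°]: -14.398°.
θ = atan2( sin Δλ · cos φ₂ , cos φ₁ · sin φ₂ − sin φ₁ · cos φ₂ · cos Δλ )
  = atan2(-0.24337, 0.56816) = -23.188° → normalised to [0°, 360°): 336.812°.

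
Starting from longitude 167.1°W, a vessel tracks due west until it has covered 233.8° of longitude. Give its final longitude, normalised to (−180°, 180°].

Start at -167.1°; shift −233.8° → -400.9°.
-400.9° lies outside (−180°, 180°]; add 360° → -40.9°.

40.9°W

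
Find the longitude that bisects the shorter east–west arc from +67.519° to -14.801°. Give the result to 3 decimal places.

Signed shortest Δλ from +67.519° to -14.801° is -82.320°.
Midpoint longitude = +67.519° + (-82.320°)/2 = +67.519° − 41.160° = +26.359°.

+26.359°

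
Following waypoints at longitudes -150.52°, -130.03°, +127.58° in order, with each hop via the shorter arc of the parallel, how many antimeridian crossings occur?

1

Leg 1: -150.52° → -130.03°, shortest Δλ = 20.49° (east) — does not cross 180°.
Leg 2: -130.03° → +127.58°, shortest Δλ = -102.39° (west) — crosses 180°.
Total crossings: 1.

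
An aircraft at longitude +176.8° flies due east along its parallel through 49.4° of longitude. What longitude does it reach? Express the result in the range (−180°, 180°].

Start at +176.8°; shift +49.4° → +226.2°.
+226.2° lies outside (−180°, 180°]; subtract 360° → -133.8°.

-133.8°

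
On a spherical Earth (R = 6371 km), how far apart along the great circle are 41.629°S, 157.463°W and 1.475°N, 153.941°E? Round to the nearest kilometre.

Δλ = 153.941 − -157.463 = 311.404°; wrapped into (−180°, 180°]: -48.596°.
Δφ = 1.475 − -41.629 = 43.104°.
a = sin²(Δφ/2) + cos φ₁ · cos φ₂ · sin²(Δλ/2) = 0.261459.
c = 2·atan2(√a, √(1−a)) = 1.07347 rad → d = 6371·c ≈ 6839.05 km.

6839 km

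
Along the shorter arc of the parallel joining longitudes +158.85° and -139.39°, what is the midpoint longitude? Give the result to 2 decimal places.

-170.27°

Signed shortest Δλ from +158.85° to -139.39° is +61.76°.
Midpoint longitude = +158.85° + (+61.76°)/2 = +158.85° + 30.88° = +189.73°.
Normalise into (−180°, 180°]: -170.27°.
(The naïve average (+158.85 + -139.39)/2 = 9.73° is on the wrong side of the globe.)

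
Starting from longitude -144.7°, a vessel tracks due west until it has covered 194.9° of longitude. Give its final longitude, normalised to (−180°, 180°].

+20.4°

Start at -144.7°; shift −194.9° → -339.6°.
-339.6° lies outside (−180°, 180°]; add 360° → +20.4°.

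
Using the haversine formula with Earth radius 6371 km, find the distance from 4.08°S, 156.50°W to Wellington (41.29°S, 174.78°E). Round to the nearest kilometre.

5030 km

Δλ = 174.78 − -156.50 = 331.28°; wrapped into (−180°, 180°]: -28.72°.
Δφ = -41.29 − -4.08 = -37.21°.
a = sin²(Δφ/2) + cos φ₁ · cos φ₂ · sin²(Δλ/2) = 0.147889.
c = 2·atan2(√a, √(1−a)) = 0.78947 rad → d = 6371·c ≈ 5029.70 km.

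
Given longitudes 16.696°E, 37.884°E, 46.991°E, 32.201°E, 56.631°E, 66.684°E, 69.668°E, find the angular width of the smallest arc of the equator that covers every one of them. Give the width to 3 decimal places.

52.972°

Sort the longitudes: +16.696°, +32.201°, +37.884°, +46.991°, +56.631°, +66.684°, +69.668°.
Eastward gaps between consecutive values (wrapping around): 15.505°, 5.683°, 9.107°, 9.640°, 10.053°, 2.984°, 307.028°.
Largest gap = 307.028° ⇒ minimal covering band is its complement: 360° − 307.028° = 52.972°.
Band runs from +16.696° eastward to +69.668°.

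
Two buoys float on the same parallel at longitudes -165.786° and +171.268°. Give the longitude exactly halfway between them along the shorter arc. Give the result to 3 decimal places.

-177.259°

Signed shortest Δλ from -165.786° to +171.268° is -22.946°.
Midpoint longitude = -165.786° + (-22.946°)/2 = -165.786° − 11.473° = -177.259°.
(The naïve average (-165.786 + +171.268)/2 = 2.741° is on the wrong side of the globe.)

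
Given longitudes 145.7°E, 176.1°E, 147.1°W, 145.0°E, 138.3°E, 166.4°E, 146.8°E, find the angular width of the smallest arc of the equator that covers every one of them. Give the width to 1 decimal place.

Sort the longitudes: -147.1°, +138.3°, +145.0°, +145.7°, +146.8°, +166.4°, +176.1°.
Eastward gaps between consecutive values (wrapping around): 285.4°, 6.7°, 0.7°, 1.1°, 19.6°, 9.7°, 36.8°.
Largest gap = 285.4° ⇒ minimal covering band is its complement: 360° − 285.4° = 74.6°.
Band runs from +138.3° eastward to -147.1°, crossing the antimeridian.

74.6°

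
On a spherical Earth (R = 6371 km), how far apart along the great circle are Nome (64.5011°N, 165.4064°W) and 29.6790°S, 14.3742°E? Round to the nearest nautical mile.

8717 nmi

Δλ = 14.3742 − -165.4064 = 179.7806°.
Δφ = -29.6790 − 64.5011 = -94.1801°.
a = sin²(Δφ/2) + cos φ₁ · cos φ₂ · sin²(Δλ/2) = 0.910463.
c = 2·atan2(√a, √(1−a)) = 2.53383 rad → d = 6371·c ≈ 16143.02 km ≈ 8716.53 nmi.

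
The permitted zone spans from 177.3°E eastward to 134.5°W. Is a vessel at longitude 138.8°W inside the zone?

Band width going east from +177.3° to -134.5°: ((-134.5 − 177.3) mod 360) = 48.2°.
Offset of -138.8° east of the west edge: ((-138.8 − 177.3) mod 360) = 43.9°.
43.9° ≤ 48.2° ⇒ inside.

Yes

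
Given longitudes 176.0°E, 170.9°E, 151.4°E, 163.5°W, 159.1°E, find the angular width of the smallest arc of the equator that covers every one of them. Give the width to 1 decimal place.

Sort the longitudes: -163.5°, +151.4°, +159.1°, +170.9°, +176.0°.
Eastward gaps between consecutive values (wrapping around): 314.9°, 7.7°, 11.8°, 5.1°, 20.5°.
Largest gap = 314.9° ⇒ minimal covering band is its complement: 360° − 314.9° = 45.1°.
Band runs from +151.4° eastward to -163.5°, crossing the antimeridian.

45.1°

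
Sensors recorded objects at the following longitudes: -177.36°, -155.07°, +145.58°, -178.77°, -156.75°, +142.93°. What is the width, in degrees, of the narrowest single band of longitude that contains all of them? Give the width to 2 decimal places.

Sort the longitudes: -178.77°, -177.36°, -156.75°, -155.07°, +142.93°, +145.58°.
Eastward gaps between consecutive values (wrapping around): 1.41°, 20.61°, 1.68°, 298.00°, 2.65°, 35.65°.
Largest gap = 298.00° ⇒ minimal covering band is its complement: 360° − 298.00° = 62.00°.
Band runs from +142.93° eastward to -155.07°, crossing the antimeridian.

62.00°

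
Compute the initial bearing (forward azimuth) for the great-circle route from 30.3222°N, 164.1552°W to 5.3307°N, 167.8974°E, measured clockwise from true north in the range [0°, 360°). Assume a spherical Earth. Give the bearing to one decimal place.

232.1°

Δλ = 167.8974 − -164.1552 = 332.0526°; wrapped into (−180°, 180°]: -27.9474°.
θ = atan2( sin Δλ · cos φ₂ , cos φ₁ · sin φ₂ − sin φ₁ · cos φ₂ · cos Δλ )
  = atan2(-0.46663, -0.36386) = -127.946° → normalised to [0°, 360°): 232.054°.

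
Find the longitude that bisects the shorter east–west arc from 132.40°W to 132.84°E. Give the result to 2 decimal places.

Signed shortest Δλ from -132.40° to +132.84° is -94.76°.
Midpoint longitude = -132.40° + (-94.76°)/2 = -132.40° − 47.38° = -179.78°.
(The naïve average (-132.40 + +132.84)/2 = 0.22° is on the wrong side of the globe.)

179.78°W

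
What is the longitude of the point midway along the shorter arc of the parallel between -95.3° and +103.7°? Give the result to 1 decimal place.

-175.8°

Signed shortest Δλ from -95.3° to +103.7° is -161.0°.
Midpoint longitude = -95.3° + (-161.0°)/2 = -95.3° − 80.5° = -175.8°.
(The naïve average (-95.3 + +103.7)/2 = 4.2° is on the wrong side of the globe.)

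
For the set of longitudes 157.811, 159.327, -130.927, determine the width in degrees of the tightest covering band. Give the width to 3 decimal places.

Sort the longitudes: -130.927°, +157.811°, +159.327°.
Eastward gaps between consecutive values (wrapping around): 288.738°, 1.516°, 69.746°.
Largest gap = 288.738° ⇒ minimal covering band is its complement: 360° − 288.738° = 71.262°.
Band runs from +157.811° eastward to -130.927°, crossing the antimeridian.

71.262°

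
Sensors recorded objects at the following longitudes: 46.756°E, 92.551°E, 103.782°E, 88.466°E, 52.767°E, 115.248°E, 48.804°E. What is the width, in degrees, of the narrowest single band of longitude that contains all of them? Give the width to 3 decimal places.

Sort the longitudes: +46.756°, +48.804°, +52.767°, +88.466°, +92.551°, +103.782°, +115.248°.
Eastward gaps between consecutive values (wrapping around): 2.048°, 3.963°, 35.699°, 4.085°, 11.231°, 11.466°, 291.508°.
Largest gap = 291.508° ⇒ minimal covering band is its complement: 360° − 291.508° = 68.492°.
Band runs from +46.756° eastward to +115.248°.

68.492°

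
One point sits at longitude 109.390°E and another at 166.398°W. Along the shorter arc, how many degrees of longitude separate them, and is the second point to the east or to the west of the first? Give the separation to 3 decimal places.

Raw difference: -166.398 − 109.390 = -275.788°.
Normalise into (−180°, 180°]: -275.788° + 360° = 84.212°.
Positive ⇒ the second point lies to the east; separation 84.212°.

84.212° east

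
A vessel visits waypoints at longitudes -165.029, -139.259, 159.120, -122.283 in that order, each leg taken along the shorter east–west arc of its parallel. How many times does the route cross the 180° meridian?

2

Leg 1: -165.029° → -139.259°, shortest Δλ = 25.77° (east) — does not cross 180°.
Leg 2: -139.259° → +159.120°, shortest Δλ = -61.621° (west) — crosses 180°.
Leg 3: +159.120° → -122.283°, shortest Δλ = 78.597° (east) — crosses 180°.
Total crossings: 2.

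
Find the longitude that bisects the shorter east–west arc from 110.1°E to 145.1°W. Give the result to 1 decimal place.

162.5°E

Signed shortest Δλ from +110.1° to -145.1° is +104.8°.
Midpoint longitude = +110.1° + (+104.8°)/2 = +110.1° + 52.4° = +162.5°.
(The naïve average (+110.1 + -145.1)/2 = -17.5° is on the wrong side of the globe.)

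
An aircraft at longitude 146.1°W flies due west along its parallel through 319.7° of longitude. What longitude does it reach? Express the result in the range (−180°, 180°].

105.8°W

Start at -146.1°; shift −319.7° → -465.8°.
-465.8° lies outside (−180°, 180°]; add 360° → -105.8°.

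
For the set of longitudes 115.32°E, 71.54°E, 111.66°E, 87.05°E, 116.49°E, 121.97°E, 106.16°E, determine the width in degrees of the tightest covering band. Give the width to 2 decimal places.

Sort the longitudes: +71.54°, +87.05°, +106.16°, +111.66°, +115.32°, +116.49°, +121.97°.
Eastward gaps between consecutive values (wrapping around): 15.51°, 19.11°, 5.50°, 3.66°, 1.17°, 5.48°, 309.57°.
Largest gap = 309.57° ⇒ minimal covering band is its complement: 360° − 309.57° = 50.43°.
Band runs from +71.54° eastward to +121.97°.

50.43°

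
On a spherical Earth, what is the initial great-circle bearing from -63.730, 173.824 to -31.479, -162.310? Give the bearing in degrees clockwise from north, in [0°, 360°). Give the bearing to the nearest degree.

36°

Δλ = -162.310 − 173.824 = -336.134°; wrapped into (−180°, 180°]: 23.866°.
θ = atan2( sin Δλ · cos φ₂ , cos φ₁ · sin φ₂ − sin φ₁ · cos φ₂ · cos Δλ )
  = atan2(0.34505, 0.46824) = 36.387° → normalised to [0°, 360°): 36.387°.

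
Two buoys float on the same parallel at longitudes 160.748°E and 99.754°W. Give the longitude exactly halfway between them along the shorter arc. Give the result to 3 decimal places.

149.503°W

Signed shortest Δλ from +160.748° to -99.754° is +99.498°.
Midpoint longitude = +160.748° + (+99.498°)/2 = +160.748° + 49.749° = +210.497°.
Normalise into (−180°, 180°]: -149.503°.
(The naïve average (+160.748 + -99.754)/2 = 30.497° is on the wrong side of the globe.)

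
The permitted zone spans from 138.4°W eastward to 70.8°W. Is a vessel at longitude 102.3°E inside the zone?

No

Band width going east from -138.4° to -70.8°: ((-70.8 − -138.4) mod 360) = 67.6°.
Offset of +102.3° east of the west edge: ((102.3 − -138.4) mod 360) = 240.7°.
240.7° > 67.6° ⇒ outside.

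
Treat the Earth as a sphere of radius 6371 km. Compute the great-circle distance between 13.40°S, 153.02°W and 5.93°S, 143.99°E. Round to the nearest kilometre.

Δλ = 143.99 − -153.02 = 297.01°; wrapped into (−180°, 180°]: -62.99°.
Δφ = -5.93 − -13.40 = 7.47°.
a = sin²(Δφ/2) + cos φ₁ · cos φ₂ · sin²(Δλ/2) = 0.268320.
c = 2·atan2(√a, √(1−a)) = 1.08901 rad → d = 6371·c ≈ 6938.10 km.

6938 km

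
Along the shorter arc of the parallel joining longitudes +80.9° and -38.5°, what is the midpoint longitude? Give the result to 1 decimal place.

+21.2°

Signed shortest Δλ from +80.9° to -38.5° is -119.4°.
Midpoint longitude = +80.9° + (-119.4°)/2 = +80.9° − 59.7° = +21.2°.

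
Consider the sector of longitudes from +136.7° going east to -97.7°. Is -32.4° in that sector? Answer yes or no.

Band width going east from +136.7° to -97.7°: ((-97.7 − 136.7) mod 360) = 125.6°.
Offset of -32.4° east of the west edge: ((-32.4 − 136.7) mod 360) = 190.9°.
190.9° > 125.6° ⇒ outside.

No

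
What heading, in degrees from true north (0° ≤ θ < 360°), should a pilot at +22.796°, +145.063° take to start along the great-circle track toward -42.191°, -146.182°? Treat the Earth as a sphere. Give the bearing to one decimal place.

136.3°

Δλ = -146.182 − 145.063 = -291.245°; wrapped into (−180°, 180°]: 68.755°.
θ = atan2( sin Δλ · cos φ₂ , cos φ₁ · sin φ₂ − sin φ₁ · cos φ₂ · cos Δλ )
  = atan2(0.69056, -0.72317) = 136.321° → normalised to [0°, 360°): 136.321°.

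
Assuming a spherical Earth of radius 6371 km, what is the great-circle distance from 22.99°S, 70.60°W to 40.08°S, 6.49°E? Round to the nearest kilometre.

7324 km

Δλ = 6.49 − -70.60 = 77.09°.
Δφ = -40.08 − -22.99 = -17.09°.
a = sin²(Δφ/2) + cos φ₁ · cos φ₂ · sin²(Δλ/2) = 0.295579.
c = 2·atan2(√a, √(1−a)) = 1.14961 rad → d = 6371·c ≈ 7324.17 km.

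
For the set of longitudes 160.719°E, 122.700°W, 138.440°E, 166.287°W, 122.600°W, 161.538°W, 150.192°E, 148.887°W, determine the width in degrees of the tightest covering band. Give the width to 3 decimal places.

Sort the longitudes: -166.287°, -161.538°, -148.887°, -122.700°, -122.600°, +138.440°, +150.192°, +160.719°.
Eastward gaps between consecutive values (wrapping around): 4.749°, 12.651°, 26.187°, 0.100°, 261.040°, 11.752°, 10.527°, 32.994°.
Largest gap = 261.040° ⇒ minimal covering band is its complement: 360° − 261.040° = 98.960°.
Band runs from +138.440° eastward to -122.600°, crossing the antimeridian.

98.960°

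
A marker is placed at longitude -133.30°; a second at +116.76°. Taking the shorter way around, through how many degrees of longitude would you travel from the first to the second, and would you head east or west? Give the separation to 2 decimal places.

Raw difference: 116.76 − -133.30 = 250.06°.
Normalise into (−180°, 180°]: 250.06° − 360° = -109.94°.
Negative ⇒ the second point lies to the west; separation 109.94°.

109.94° west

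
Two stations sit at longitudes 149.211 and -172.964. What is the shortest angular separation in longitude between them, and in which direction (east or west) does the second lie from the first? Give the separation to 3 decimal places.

Raw difference: -172.964 − 149.211 = -322.175°.
Normalise into (−180°, 180°]: -322.175° + 360° = 37.825°.
Positive ⇒ the second point lies to the east; separation 37.825°.

37.825° east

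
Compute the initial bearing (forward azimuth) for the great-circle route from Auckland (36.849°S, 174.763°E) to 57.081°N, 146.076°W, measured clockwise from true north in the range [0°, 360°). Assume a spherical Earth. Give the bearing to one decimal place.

20.4°

Δλ = -146.076 − 174.763 = -320.839°; wrapped into (−180°, 180°]: 39.161°.
θ = atan2( sin Δλ · cos φ₂ , cos φ₁ · sin φ₂ − sin φ₁ · cos φ₂ · cos Δλ )
  = atan2(0.34319, 0.92444) = 20.367° → normalised to [0°, 360°): 20.367°.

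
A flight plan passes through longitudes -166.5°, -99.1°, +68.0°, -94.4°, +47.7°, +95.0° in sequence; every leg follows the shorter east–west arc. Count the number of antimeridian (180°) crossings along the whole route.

0

Leg 1: -166.5° → -99.1°, shortest Δλ = 67.4° (east) — does not cross 180°.
Leg 2: -99.1° → +68.0°, shortest Δλ = 167.1° (east) — does not cross 180°.
Leg 3: +68.0° → -94.4°, shortest Δλ = -162.4° (west) — does not cross 180°.
Leg 4: -94.4° → +47.7°, shortest Δλ = 142.1° (east) — does not cross 180°.
Leg 5: +47.7° → +95.0°, shortest Δλ = 47.3° (east) — does not cross 180°.
Total crossings: 0.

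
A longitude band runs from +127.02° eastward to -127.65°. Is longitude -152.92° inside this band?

Band width going east from +127.02° to -127.65°: ((-127.65 − 127.02) mod 360) = 105.33°.
Offset of -152.92° east of the west edge: ((-152.92 − 127.02) mod 360) = 80.06°.
80.06° ≤ 105.33° ⇒ inside.

Yes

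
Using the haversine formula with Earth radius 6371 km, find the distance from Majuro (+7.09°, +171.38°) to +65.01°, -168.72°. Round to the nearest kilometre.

Δλ = -168.72 − 171.38 = -340.10°; wrapped into (−180°, 180°]: 19.90°.
Δφ = 65.01 − 7.09 = 57.92°.
a = sin²(Δφ/2) + cos φ₁ · cos φ₂ · sin²(Δλ/2) = 0.246965.
c = 2·atan2(√a, √(1−a)) = 1.04017 rad → d = 6371·c ≈ 6626.95 km.

6627 km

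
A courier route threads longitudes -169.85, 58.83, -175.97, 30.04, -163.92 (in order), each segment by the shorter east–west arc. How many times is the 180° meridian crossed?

Leg 1: -169.85° → +58.83°, shortest Δλ = -131.32° (west) — crosses 180°.
Leg 2: +58.83° → -175.97°, shortest Δλ = 125.2° (east) — crosses 180°.
Leg 3: -175.97° → +30.04°, shortest Δλ = -153.99° (west) — crosses 180°.
Leg 4: +30.04° → -163.92°, shortest Δλ = 166.04° (east) — crosses 180°.
Total crossings: 4.

4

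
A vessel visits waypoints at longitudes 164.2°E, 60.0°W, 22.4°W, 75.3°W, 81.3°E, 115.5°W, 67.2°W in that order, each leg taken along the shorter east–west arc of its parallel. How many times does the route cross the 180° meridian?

2

Leg 1: +164.2° → -60.0°, shortest Δλ = 135.8° (east) — crosses 180°.
Leg 2: -60.0° → -22.4°, shortest Δλ = 37.6° (east) — does not cross 180°.
Leg 3: -22.4° → -75.3°, shortest Δλ = -52.9° (west) — does not cross 180°.
Leg 4: -75.3° → +81.3°, shortest Δλ = 156.6° (east) — does not cross 180°.
Leg 5: +81.3° → -115.5°, shortest Δλ = 163.2° (east) — crosses 180°.
Leg 6: -115.5° → -67.2°, shortest Δλ = 48.3° (east) — does not cross 180°.
Total crossings: 2.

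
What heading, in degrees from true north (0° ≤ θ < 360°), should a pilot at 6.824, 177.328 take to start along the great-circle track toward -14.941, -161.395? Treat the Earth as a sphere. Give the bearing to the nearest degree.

Δλ = -161.395 − 177.328 = -338.723°; wrapped into (−180°, 180°]: 21.277°.
θ = atan2( sin Δλ · cos φ₂ , cos φ₁ · sin φ₂ − sin φ₁ · cos φ₂ · cos Δλ )
  = atan2(0.35061, -0.36298) = 135.993° → normalised to [0°, 360°): 135.993°.

136°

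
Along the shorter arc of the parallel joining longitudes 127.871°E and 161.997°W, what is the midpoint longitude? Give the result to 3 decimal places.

Signed shortest Δλ from +127.871° to -161.997° is +70.132°.
Midpoint longitude = +127.871° + (+70.132°)/2 = +127.871° + 35.066° = +162.937°.
(The naïve average (+127.871 + -161.997)/2 = -17.063° is on the wrong side of the globe.)

162.937°E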